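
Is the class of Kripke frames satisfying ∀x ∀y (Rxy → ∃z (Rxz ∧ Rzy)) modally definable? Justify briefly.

Definable; □□p → □p defines it

This is a Sahlqvist condition; the C4 axiom □□p → □p defines it.
Suppose □□p→□p is valid. Take Rxy and set V(p)={w : xR²w}. Then □□p at x, so □p at x, so p at y, i.e. ∃z(Rxz∧Rzy).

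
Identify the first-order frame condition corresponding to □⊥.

□⊥ is valid iff no world has any successor (otherwise □⊥ fails at any world with one).

emptiness of R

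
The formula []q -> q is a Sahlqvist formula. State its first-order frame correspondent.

Suppose □q→q is valid. At any x set V(q)={w : Rxw}. Then □q holds at x, so q holds at x, i.e. Rxx.

Reflexivity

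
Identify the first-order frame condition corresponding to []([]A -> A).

shift-reflexivity: forall x forall y (Rxy -> Ryy)

Suppose □(□A→A) is valid. Take Rxy and set V(A)={w : Ryw}. Then at y, □A holds; since □(□A→A) at x, □A→A at y, so A at y, i.e. Ryy.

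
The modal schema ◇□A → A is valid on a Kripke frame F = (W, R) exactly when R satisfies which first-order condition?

This is frame-equivalent to A → □◇A (substitute ¬A for A and contrapose).
Suppose A→□◇A is valid. Take Rxy and set V(A)={x}. Then A at x, so □◇A at x, so ◇A at y, so some z with Ryz has A; z=x, i.e. Ryx.
Conversely, on a frame with symmetry the schema holds at every world under every valuation.
So the correspondent is symmetry.

Symmetry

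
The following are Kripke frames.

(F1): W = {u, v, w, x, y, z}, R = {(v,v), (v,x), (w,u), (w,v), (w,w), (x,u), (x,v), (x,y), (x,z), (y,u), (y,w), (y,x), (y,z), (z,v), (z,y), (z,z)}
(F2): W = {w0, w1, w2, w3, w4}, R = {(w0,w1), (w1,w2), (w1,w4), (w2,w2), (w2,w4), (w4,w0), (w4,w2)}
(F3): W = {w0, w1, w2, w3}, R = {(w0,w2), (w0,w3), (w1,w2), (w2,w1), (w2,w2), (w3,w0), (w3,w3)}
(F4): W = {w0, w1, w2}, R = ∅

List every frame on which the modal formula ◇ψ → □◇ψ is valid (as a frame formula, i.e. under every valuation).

(F4)

Frame correspondent (Sahlqvist): ∀x ∀y ∀z (Rxy ∧ Rxz → Ryz) — i.e. the Euclidean property.
(F1): fails — Rvx and Rvx but not Rxx.
(F2): fails — Rw0w1 and Rw0w1 but not Rw1w1.
(F3): fails — Rw0w2 and Rw0w3 but not Rw2w3.
(F4): holds.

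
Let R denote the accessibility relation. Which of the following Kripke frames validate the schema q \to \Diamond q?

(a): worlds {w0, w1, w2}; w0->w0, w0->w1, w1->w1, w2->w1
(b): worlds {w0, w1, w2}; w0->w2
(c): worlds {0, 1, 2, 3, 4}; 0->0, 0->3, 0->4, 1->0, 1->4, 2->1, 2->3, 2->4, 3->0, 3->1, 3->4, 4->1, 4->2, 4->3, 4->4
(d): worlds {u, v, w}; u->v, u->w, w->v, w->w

none

This is the axiom for reflexivity; its first-order frame correspondent is \forall x Rxx.
(a): fails — world w2 does not see itself.
(b): fails — world w0 does not see itself.
(c): fails — world 1 does not see itself.
(d): fails — world u does not see itself.
Valid on no frame.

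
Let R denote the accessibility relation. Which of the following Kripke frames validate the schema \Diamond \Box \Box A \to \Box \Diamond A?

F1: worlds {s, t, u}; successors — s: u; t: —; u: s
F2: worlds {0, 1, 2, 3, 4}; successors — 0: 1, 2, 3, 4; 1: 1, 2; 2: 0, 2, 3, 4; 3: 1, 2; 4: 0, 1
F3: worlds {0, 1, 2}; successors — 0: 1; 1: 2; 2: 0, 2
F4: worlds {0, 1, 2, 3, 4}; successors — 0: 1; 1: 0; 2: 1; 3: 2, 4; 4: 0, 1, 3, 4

This is the axiom for a generalized confluence (Geach) condition; its first-order frame correspondent is \forall x \forall y \forall z ((xRy \wedge xRz) \to \exists w (y R^2 w \wedge zRw)).
F1: fails — sRu, sRu but no w with uR²w and uRw.
F2: satisfies the condition.
F3: fails — 2R0, 2R0 but no w with 0R²w and 0Rw.
F4: fails — 0R1, 0R1 but no w with 1R²w and 1Rw.
Valid on: F2.

F2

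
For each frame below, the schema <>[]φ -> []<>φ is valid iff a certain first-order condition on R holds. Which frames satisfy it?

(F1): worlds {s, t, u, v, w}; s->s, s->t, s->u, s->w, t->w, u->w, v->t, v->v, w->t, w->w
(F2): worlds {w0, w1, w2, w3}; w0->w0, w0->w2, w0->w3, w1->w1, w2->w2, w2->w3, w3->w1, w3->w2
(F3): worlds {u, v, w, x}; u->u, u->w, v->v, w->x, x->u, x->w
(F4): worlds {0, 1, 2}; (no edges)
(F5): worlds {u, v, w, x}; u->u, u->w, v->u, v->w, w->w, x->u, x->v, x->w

(F4), (F5)

This is the axiom for convergence; its first-order frame correspondent is forall x forall y forall z (Rxy & Rxz -> exists w (Ryw & Rzw)).
(F1): fails — Rvv and Rvt but v and t have no common successor.
(F2): fails — Rw3w1 and Rw3w2 but w1 and w2 have no common successor.
(F3): fails — Ruw and Ruu but w and u have no common successor.
(F4): ✓.
(F5): ✓.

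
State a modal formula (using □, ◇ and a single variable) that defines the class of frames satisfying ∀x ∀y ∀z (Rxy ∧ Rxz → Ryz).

The condition is the Euclidean property. The 5 schema ◇q → □◇q defines it.

◇q → □◇q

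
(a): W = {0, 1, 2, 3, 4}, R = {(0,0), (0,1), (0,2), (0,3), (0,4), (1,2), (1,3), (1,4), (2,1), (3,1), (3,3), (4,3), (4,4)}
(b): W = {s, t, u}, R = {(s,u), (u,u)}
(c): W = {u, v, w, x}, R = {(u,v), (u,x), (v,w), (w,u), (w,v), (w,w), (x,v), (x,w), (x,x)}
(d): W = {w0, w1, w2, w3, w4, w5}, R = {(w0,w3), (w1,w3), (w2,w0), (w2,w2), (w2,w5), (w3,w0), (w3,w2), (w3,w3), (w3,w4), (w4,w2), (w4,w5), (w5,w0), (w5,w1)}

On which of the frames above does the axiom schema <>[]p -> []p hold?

This is the axiom for the Euclidean property; its first-order frame correspondent is forall x forall y forall z (Rxy & Rxz -> Ryz).
(a): fails — R02 and R00 but not R20.
(b): satisfies the condition.
(c): fails — Ruv and Ruv but not Rvv.
(d): fails — Rw2w5 and Rw2w5 but not Rw5w5.

(b)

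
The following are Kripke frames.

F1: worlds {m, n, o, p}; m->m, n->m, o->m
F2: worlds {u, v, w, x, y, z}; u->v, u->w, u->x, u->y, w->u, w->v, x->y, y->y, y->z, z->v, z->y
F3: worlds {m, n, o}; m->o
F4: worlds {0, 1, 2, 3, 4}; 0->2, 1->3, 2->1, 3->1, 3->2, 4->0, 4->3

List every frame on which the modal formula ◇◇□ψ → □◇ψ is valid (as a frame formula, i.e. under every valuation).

F1, F3

This is the axiom for a generalized confluence (Geach) condition; its first-order frame correspondent is ∀x ∀y ∀z ((xR²y ∧ xRz) → ∃w (yRw ∧ zRw)).
F1: ✓.
F2: fails — uR²u, uRv but no t with uRt and vRt.
F3: ✓.
F4: fails — 0R²1, 0R2 but no w with 1Rw and 2Rw.
Valid on: F1, F3.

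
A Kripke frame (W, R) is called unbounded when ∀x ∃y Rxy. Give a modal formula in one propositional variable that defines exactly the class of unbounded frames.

□r → ◇r

The condition is seriality. The D schema □r → ◇r defines it.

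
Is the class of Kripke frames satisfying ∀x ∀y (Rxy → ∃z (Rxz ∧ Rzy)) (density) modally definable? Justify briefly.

Yes, by □□r → □r

This is a Sahlqvist condition; the C4 axiom □□r → □r defines it.
Suppose □□r→□r is valid. Take Rxy and set V(r)={w : xR²w}. Then □□r at x, so □r at x, so r at y, i.e. ∃z(Rxz∧Rzy).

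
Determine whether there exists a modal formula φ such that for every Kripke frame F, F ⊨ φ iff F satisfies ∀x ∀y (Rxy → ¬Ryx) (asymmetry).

No — not modally definable

If a class were modally definable it would be closed under surjective bounded morphisms (Goldblatt–Thomason).
The 3-cycle (worlds 0,1,2 with 0→1→2→0) is asymmetric. Mapping every world to a single reflexive point • is a surjective bounded morphism, and the reflexive point is not asymmetric (R•• but asymmetry requires ¬R••).
So no modal formula (or set of formulas) defines exactly the asymmetric frames.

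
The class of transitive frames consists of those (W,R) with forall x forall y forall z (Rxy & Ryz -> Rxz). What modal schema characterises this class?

This is transitivity; the standard corresponding axiom is 4: □ψ → □□ψ.
Suppose □ψ→□□ψ is valid. Take Rxy, Ryz and set V(ψ)={w : Rxw}. Then □ψ at x, so □□ψ at x, so □ψ at y, so ψ at z, i.e. Rxz.

□ψ → □□ψ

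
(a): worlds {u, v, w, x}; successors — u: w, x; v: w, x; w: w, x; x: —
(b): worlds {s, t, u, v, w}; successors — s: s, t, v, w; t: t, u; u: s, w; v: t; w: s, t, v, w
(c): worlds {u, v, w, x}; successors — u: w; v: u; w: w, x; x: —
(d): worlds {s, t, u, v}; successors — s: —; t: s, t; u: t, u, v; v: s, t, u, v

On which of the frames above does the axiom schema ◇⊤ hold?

This is the axiom for seriality; its first-order frame correspondent is ∀x ∃y Rxy.
(a): fails — world x has no successor.
(b): condition met.
(c): fails — world x has no successor.
(d): fails — world s has no successor.

(b)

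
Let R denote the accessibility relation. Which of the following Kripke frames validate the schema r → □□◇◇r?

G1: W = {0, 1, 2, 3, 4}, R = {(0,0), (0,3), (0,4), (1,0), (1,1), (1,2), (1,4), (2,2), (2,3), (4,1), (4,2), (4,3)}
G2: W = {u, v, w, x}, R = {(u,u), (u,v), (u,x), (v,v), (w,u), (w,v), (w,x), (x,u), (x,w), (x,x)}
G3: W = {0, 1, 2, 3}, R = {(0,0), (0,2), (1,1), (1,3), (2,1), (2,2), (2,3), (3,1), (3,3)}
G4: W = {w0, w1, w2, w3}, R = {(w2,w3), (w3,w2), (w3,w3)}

Frame correspondent (Sahlqvist): ∀x ∀z (xR²z → ∃w (x = w ∧ zR²w)) — i.e. a generalized confluence (Geach) condition.
G1: fails — 0R²2 but no w with 0=w and 2R²w.
G2: fails — uR²v but no t with u=t and vR²t.
G3: fails — 0R²1 but no w with 0=w and 1R²w.
G4: ✓.
Valid on: G4.

G4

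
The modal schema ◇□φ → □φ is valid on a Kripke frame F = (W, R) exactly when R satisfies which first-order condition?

Equivalently (dual form): ◇φ → □◇φ.
Suppose ◇φ→□◇φ is valid. Take Rxy, Rxz and set V(φ)={y}. Then ◇φ at x, so □◇φ at x, so ◇φ at z, so some w with Rzw has φ; w=y, i.e. Rzy. By symmetry of the argument, Ryz.

the Euclidean property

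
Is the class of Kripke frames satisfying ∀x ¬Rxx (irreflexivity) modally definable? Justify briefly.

Not modally definable

Any modally definable frame class is closed under surjective bounded morphisms.
The 3-cycle (worlds 0,1,2 with 0→1→2→0) is irreflexive, and the map sending every world to a single reflexive point • is a surjective bounded morphism (forth: every edge maps to (•,•); back: every world has a successor). So any modal formula valid on the 3-cycle is also valid on the reflexive point, which is not irreflexive.
So the class is not modally definable.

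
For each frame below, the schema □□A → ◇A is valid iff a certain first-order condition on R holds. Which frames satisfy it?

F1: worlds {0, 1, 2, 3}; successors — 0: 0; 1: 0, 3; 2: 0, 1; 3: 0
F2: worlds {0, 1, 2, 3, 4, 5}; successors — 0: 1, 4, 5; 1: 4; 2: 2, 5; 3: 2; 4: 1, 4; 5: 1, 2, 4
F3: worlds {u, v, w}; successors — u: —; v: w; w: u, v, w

F1, F2

The schema corresponds to a generalized confluence (Geach) condition: ∀x ∃w (xR²w ∧ xRw).
F1: satisfies the condition.
F2: satisfies the condition.
F3: fails — at u but no t with uR²t and uRt.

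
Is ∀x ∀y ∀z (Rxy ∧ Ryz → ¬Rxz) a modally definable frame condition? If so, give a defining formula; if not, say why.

Any modally definable frame class is closed under surjective bounded morphisms.
The 7-cycle (worlds 0,1,2,3,4,5,6 with 0→1→2→3→4→5→6→0) is intransitive. Mapping every world to a single reflexive point • is a surjective bounded morphism; the reflexive point is not intransitive (R••∧R•• but R••).
Hence intransitivity is not modally definable.

Not definable by any modal formula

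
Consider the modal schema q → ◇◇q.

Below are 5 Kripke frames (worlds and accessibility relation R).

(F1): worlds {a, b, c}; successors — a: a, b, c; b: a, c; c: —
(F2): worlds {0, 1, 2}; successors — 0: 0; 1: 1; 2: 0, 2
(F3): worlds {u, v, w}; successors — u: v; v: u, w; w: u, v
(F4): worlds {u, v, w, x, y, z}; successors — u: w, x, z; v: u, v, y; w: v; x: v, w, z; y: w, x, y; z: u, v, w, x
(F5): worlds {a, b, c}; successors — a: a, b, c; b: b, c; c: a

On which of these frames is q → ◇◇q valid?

(F2), (F3), (F5)

This is the axiom for a generalized confluence (Geach) condition; its first-order frame correspondent is ∀x ∃w (x = w ∧ xR²w).
(F1): fails — at c but no w with c=w and cR²w.
(F2): condition met.
(F3): condition met.
(F4): fails — at w but no t with w=t and wR²t.
(F5): condition met.
Valid on: (F2), (F3), (F5).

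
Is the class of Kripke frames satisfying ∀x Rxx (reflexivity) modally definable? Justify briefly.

Yes: it is reflexivity, defined by the T schema □p → p.
Suppose □p→p is valid. At any x set V(p)={w : Rxw}. Then □p holds at x, so p holds at x, i.e. Rxx.

Yes, by □p → p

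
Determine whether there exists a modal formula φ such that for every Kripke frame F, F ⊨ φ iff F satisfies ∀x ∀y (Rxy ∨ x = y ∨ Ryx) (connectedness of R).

No

If a class were modally definable it would be closed under disjoint unions (Goldblatt–Thomason).
Take 4 disjoint single-world reflexive frames: each is trivially connected, but their disjoint union has 4 worlds with no edge between distinct components, so it is not connected.
So no modal formula (or set of formulas) defines exactly the connected frames.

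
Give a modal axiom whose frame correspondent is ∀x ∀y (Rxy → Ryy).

□(□r → r)

A defining formula is □(□r → r) (the T□ axiom).
Suppose □(□r→r) is valid. Take Rxy and set V(r)={w : Ryw}. Then at y, □r holds; since □(□r→r) at x, □r→r at y, so r at y, i.e. Ryy.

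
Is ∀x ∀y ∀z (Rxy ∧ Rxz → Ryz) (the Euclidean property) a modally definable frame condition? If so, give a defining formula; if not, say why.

Yes: it is the Euclidean property, defined by the 5 schema ◇r → □◇r.
Suppose ◇r→□◇r is valid. Take Rxy, Rxz and set V(r)={y}. Then ◇r at x, so □◇r at x, so ◇r at z, so some w with Rzw has r; w=y, i.e. Rzy. By symmetry of the argument, Ryz.

Definable; ◇r → □◇r defines it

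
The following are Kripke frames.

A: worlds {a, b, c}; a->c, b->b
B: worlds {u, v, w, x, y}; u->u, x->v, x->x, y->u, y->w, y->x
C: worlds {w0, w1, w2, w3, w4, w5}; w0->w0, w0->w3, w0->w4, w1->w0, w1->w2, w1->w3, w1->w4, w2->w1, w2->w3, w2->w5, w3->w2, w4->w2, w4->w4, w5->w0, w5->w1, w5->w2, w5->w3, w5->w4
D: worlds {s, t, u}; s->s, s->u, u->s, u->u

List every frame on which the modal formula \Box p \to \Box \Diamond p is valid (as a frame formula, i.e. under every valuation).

Frame correspondent (Sahlqvist): \forall x \forall z (xRz \to \exists w (xRw \wedge zRw)) — i.e. a generalized confluence (Geach) condition.
A: fails — aRc but no w with aRw and cRw.
B: fails — xRv but no t with xRt and vRt.
C: fails — w0Rw3 but no w with w0Rw and w3Rw.
D: ✓.
Valid on: D.

D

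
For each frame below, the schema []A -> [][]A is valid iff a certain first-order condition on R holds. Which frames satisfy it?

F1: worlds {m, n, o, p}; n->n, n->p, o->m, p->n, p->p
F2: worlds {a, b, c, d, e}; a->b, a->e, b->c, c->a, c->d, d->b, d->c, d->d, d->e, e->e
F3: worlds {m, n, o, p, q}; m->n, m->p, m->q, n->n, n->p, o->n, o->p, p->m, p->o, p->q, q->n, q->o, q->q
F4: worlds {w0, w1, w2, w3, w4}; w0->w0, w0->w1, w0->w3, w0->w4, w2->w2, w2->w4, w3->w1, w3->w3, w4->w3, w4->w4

F1

Frame correspondent (Sahlqvist): forall x forall y forall z (Rxy & Ryz -> Rxz) — i.e. transitivity.
F1: holds.
F2: fails — Rbc and Rcd but not Rbd.
F3: fails — Rop and Rpm but not Rom.
F4: fails — Rw2w4 and Rw4w3 but not Rw2w3.
Valid on: F1.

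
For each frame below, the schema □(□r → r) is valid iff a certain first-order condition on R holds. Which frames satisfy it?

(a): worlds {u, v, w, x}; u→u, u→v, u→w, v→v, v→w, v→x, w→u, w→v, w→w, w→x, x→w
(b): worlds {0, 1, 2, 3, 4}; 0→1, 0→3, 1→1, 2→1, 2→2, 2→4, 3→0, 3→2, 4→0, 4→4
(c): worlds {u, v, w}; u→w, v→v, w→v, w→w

(c)

Frame correspondent (Sahlqvist): ∀x ∀y (Rxy → Ryy) — i.e. shift-reflexivity.
(a): fails — Rwx but not Rxx.
(b): fails — R40 but not R00.
(c): condition met.
Valid on: (c).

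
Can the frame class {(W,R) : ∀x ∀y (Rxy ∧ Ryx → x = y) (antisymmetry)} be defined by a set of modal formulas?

If a class were modally definable it would be closed under surjective bounded morphisms (Goldblatt–Thomason).
The 6-cycle (worlds 0,1,2,3,4,5 with 0→1→2→3→4→5→0) is antisymmetric. Sending even-indexed worlds to • and odd-indexed worlds to ∘ is a surjective bounded morphism onto the two-world frame with •↔∘, which is not antisymmetric.
So the class is not modally definable.

No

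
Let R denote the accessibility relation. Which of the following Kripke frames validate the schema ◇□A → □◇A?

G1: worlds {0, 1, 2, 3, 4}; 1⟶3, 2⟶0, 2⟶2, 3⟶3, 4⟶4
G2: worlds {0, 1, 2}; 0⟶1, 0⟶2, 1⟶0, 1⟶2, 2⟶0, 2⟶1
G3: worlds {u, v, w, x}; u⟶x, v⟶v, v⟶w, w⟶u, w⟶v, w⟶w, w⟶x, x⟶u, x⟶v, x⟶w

The schema corresponds to convergence: ∀x ∀y ∀z (Rxy ∧ Rxz → ∃w (Ryw ∧ Rzw)).
G1: fails — R20 and R20 but 0 and 0 have no common successor.
G2: satisfies the condition.
G3: fails — Rwu and Rwx but u and x have no common successor.

G2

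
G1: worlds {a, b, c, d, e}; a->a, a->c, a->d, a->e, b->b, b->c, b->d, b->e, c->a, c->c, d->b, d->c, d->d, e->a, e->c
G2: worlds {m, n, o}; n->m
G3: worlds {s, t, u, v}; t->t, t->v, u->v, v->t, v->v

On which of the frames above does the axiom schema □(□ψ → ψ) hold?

G3

The schema corresponds to shift-reflexivity: ∀x ∀y (Rxy → Ryy).
G1: fails — Rae but not Ree.
G2: fails — Rnm but not Rmm.
G3: satisfies the condition.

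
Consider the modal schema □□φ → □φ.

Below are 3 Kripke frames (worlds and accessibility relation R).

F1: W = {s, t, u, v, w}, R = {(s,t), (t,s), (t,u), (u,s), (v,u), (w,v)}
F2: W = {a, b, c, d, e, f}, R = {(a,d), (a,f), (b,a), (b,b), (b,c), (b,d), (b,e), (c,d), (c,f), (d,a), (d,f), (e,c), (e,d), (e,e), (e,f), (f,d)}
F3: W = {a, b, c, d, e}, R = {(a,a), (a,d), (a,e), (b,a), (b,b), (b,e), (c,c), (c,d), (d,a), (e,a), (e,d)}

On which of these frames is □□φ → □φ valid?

This is the axiom for density; its first-order frame correspondent is ∀x ∀y (Rxy → ∃z (Rxz ∧ Rzy)).
F1: fails — Rus but no z with Ruz and Rzs.
F2: fails — Rfd but no z with Rfz and Rzd.
F3: condition met.
Valid on: F3.

F3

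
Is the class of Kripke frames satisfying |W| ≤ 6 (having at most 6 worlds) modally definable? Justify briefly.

If a class were modally definable it would be closed under disjoint unions (Goldblatt–Thomason).
Any modal formula valid on each of 7 disjoint one-world frames is valid on their disjoint union (validity is preserved under disjoint unions). Each one-world frame has |W|=1≤6, but the union has |W|=7.
Hence having at most 6 worlds is not modally definable.

Not modally definable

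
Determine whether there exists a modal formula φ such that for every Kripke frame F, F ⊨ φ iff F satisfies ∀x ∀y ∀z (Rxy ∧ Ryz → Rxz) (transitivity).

Definable; □q → □□q defines it

This is a Sahlqvist condition; the 4 axiom □q → □□q defines it.
Suppose □q→□□q is valid. Take Rxy, Ryz and set V(q)={w : Rxw}. Then □q at x, so □□q at x, so □q at y, so q at z, i.e. Rxz.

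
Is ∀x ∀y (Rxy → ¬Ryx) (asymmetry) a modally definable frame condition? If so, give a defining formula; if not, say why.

Any modally definable frame class is closed under surjective bounded morphisms.
The 4-cycle (worlds 0,1,2,3 with 0→1→2→3→0) is asymmetric. Mapping every world to a single reflexive point • is a surjective bounded morphism, and the reflexive point is not asymmetric (R•• but asymmetry requires ¬R••).
So no modal formula (or set of formulas) defines exactly the asymmetric frames.

No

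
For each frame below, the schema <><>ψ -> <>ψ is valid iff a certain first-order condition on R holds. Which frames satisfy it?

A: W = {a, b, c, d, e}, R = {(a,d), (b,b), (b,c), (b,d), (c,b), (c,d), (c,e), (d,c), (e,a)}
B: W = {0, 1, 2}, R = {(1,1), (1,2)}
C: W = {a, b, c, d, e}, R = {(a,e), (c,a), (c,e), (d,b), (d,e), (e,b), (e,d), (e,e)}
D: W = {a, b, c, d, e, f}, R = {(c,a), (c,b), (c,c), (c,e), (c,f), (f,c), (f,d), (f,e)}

B

Frame correspondent (Sahlqvist): forall x forall y (x R^2 y -> exists w (y = w & xRw)) — i.e. a generalized confluence (Geach) condition.
A: fails — aR²c but no w with c=w and aRw.
B: condition met.
C: fails — aR²b but no w with b=w and aRw.
D: fails — cR²d but no w with d=w and cRw.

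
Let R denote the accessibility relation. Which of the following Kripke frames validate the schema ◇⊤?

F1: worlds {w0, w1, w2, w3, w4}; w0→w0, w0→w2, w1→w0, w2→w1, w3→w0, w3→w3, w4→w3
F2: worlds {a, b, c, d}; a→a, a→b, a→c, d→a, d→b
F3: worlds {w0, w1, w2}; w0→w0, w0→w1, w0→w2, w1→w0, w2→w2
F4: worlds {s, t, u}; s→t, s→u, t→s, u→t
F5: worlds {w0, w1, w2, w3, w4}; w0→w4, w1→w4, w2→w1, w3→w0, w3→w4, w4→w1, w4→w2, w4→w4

F1, F3, F4, F5

The schema corresponds to seriality: ∀x ∃y Rxy.
F1: ✓.
F2: fails — world b has no successor.
F3: ✓.
F4: ✓.
F5: ✓.
Valid on: F1, F3, F4, F5.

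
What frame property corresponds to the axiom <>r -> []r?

partial functionality: forall x forall y forall z (Rxy & Rxz -> y = z)

Suppose ◇r→□r is valid. Take Rxy, Rxz and set V(r)={y}. Then ◇r at x, so □r at x, so r at z, i.e. z=y.
Conversely, on a frame with partial functionality the schema holds at every world under every valuation.
Frame condition: forall x forall y forall z (Rxy & Rxz -> y = z).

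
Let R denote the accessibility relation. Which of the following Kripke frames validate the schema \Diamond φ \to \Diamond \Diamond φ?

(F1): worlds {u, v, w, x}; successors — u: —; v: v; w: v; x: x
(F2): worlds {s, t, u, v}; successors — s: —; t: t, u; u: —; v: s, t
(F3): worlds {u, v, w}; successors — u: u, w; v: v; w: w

The schema corresponds to a generalized confluence (Geach) condition: \forall x \forall y (xRy \to \exists w (y = w \wedge x R^2 w)).
(F1): condition met.
(F2): fails — vRs but no w with s=w and vR²w.
(F3): condition met.
Valid on: (F1), (F3).

(F1), (F3)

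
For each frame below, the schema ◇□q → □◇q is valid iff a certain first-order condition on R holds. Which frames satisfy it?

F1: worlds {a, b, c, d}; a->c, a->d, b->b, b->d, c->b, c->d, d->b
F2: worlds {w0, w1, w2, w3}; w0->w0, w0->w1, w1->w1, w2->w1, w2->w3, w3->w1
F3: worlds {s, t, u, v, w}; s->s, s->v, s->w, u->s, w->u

F1, F2

The schema corresponds to convergence: ∀x ∀y ∀z (Rxy ∧ Rxz → ∃w (Ryw ∧ Rzw)).
F1: condition met.
F2: condition met.
F3: fails — Rsv and Rsv but v and v have no common successor.
Valid on: F1, F2.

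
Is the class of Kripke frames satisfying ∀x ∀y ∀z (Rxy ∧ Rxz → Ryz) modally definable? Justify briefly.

The condition is the Euclidean property. A defining modal formula is ◇p → □◇p.
Suppose ◇p→□◇p is valid. Take Rxy, Rxz and set V(p)={y}. Then ◇p at x, so □◇p at x, so ◇p at z, so some w with Rzw has p; w=y, i.e. Rzy. By symmetry of the argument, Ryz.

Definable; ◇p → □◇p defines it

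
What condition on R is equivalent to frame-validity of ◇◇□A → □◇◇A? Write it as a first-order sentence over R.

∀x ∀y ∀z ((xR²y ∧ xRz) → ∃w (yRw ∧ zR²w))

This is a Sahlqvist (Geach-type) schema ◇^2□^1A → □^1◇^2A.
Minimal-valuation argument: fix x; take any y with xR^2y and any z with xR^1z. Set V(A) to the set of worlds R-reachable from y in exactly 1 step. Then □^1A holds at y, so the antecedent holds at x; validity forces ◇^2A at z, giving a w with zR^2w and yR^1w.
First-order correspondent: ∀x ∀y ∀z ((xR²y ∧ xRz) → ∃w (yRw ∧ zR²w)).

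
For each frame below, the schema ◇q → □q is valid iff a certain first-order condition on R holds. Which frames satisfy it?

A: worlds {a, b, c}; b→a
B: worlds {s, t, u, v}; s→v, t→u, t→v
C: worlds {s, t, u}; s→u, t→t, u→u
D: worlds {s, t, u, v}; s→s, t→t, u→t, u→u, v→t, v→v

A, C

The schema corresponds to partial functionality: ∀x ∀y ∀z (Rxy ∧ Rxz → y = z).
A: ✓.
B: fails — t sees both u and v.
C: ✓.
D: fails — u sees both t and u.
Valid on: A, C.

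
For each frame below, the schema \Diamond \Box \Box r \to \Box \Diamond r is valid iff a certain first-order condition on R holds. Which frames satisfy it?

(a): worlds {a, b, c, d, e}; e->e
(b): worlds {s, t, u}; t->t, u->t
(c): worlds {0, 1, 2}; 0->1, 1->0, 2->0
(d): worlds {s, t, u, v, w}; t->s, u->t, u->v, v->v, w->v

(a), (b)

This is the axiom for a generalized confluence (Geach) condition; its first-order frame correspondent is \forall x \forall y \forall z ((xRy \wedge xRz) \to \exists w (y R^2 w \wedge zRw)).
(a): holds.
(b): holds.
(c): fails — 0R1, 0R1 but no w with 1R²w and 1Rw.
(d): fails — tRs, tRs but no w* with sR²w* and sRw*.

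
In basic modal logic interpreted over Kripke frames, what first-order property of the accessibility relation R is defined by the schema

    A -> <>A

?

Replacing A by ¬A and contraposing gives the equivalent schema □A → A.
Suppose □A→A is valid. At any x set V(A)={w : Rxw}. Then □A holds at x, so A holds at x, i.e. Rxx.

Reflexivity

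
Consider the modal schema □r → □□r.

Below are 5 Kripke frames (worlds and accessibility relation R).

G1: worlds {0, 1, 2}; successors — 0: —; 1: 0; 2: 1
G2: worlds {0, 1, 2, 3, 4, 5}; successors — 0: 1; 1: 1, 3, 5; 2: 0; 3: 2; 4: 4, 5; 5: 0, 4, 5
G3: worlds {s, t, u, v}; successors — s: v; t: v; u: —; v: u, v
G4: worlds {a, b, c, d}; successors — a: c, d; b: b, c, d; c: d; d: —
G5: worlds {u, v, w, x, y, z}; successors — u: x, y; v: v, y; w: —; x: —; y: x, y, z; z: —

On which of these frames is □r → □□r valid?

G4

This is the axiom for transitivity; its first-order frame correspondent is ∀x ∀y ∀z (Rxy ∧ Ryz → Rxz).
G1: fails — R21 and R10 but not R20.
G2: fails — R32 and R20 but not R30.
G3: fails — Rsv and Rvu but not Rsu.
G4: holds.
G5: fails — Ruy and Ryz but not Ruz.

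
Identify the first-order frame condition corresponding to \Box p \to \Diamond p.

Suppose □p→◇p is valid. At any x set V(p)=W. Then □p at x, so ◇p at x, so x has a successor.

seriality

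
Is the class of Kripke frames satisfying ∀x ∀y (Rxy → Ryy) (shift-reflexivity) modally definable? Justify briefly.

The condition is shift-reflexivity. A defining modal formula is □(□r → r).

Yes, by □(□r → r)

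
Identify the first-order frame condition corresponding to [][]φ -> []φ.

density: forall x forall y (Rxy -> exists z (Rxz & Rzy))

Suppose □□φ→□φ is valid. Take Rxy and set V(φ)={w : xR²w}. Then □□φ at x, so □φ at x, so φ at y, i.e. ∃z(Rxz∧Rzy).
The converse is a direct semantic check.
Frame condition: forall x forall y (Rxy -> exists z (Rxz & Rzy)).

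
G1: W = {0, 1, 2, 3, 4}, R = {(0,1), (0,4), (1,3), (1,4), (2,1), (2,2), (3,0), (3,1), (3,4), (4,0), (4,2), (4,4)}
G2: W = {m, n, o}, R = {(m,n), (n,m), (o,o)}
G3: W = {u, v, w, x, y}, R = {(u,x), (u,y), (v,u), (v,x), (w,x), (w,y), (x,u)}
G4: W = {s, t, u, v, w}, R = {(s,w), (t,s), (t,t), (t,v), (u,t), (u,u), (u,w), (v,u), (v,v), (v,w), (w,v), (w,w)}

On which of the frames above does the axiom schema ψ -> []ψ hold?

none

Frame correspondent (Sahlqvist): forall x forall z (xRz -> exists w (x = w & z = w)) — i.e. a generalized confluence (Geach) condition.
G1: fails — 0R1 but 0 ≠ 1.
G2: fails — mRn but m ≠ n.
G3: fails — uRx but u ≠ x.
G4: fails — sRw but s ≠ w.
Valid on no frame.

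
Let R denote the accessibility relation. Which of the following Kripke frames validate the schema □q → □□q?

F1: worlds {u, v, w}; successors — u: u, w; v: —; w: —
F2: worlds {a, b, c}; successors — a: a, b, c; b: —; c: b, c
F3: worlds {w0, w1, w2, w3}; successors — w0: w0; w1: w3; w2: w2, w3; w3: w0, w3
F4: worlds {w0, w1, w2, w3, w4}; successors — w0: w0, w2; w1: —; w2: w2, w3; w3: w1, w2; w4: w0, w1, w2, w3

This is the axiom for transitivity; its first-order frame correspondent is ∀x ∀y ∀z (Rxy ∧ Ryz → Rxz).
F1: satisfies the condition.
F2: satisfies the condition.
F3: fails — Rw1w3 and Rw3w0 but not Rw1w0.
F4: fails — Rw3w2 and Rw2w3 but not Rw3w3.

F1, F2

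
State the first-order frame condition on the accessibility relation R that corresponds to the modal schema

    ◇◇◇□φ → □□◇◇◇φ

∀x ∀y ∀z ((xR³y ∧ xR²z) → ∃w (yRw ∧ zR³w))

This is a Sahlqvist (Geach-type) schema ◇^3□^1φ → □^2◇^3φ.
Minimal-valuation argument: fix x; take any y with xR^3y and any z with xR^2z. Set V(φ) to the set of worlds R-reachable from y in exactly 1 step. Then □^1φ holds at y, so the antecedent holds at x; validity forces ◇^3φ at z, giving a w with zR^3w and yR^1w.
First-order correspondent: ∀x ∀y ∀z ((xR³y ∧ xR²z) → ∃w (yRw ∧ zR³w)).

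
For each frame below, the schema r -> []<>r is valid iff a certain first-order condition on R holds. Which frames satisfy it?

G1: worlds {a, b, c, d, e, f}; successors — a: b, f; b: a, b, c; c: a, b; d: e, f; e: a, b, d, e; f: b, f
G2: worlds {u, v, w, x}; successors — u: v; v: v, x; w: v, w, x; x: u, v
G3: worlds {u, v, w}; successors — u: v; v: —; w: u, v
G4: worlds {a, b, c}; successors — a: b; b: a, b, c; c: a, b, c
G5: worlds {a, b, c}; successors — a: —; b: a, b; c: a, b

Frame correspondent (Sahlqvist): forall x forall y (Rxy -> Ryx) — i.e. symmetry.
G1: fails — Reb but not Rbe.
G2: fails — Ruv but not Rvu.
G3: fails — Ruv but not Rvu.
G4: fails — Rca but not Rac.
G5: fails — Rca but not Rac.

none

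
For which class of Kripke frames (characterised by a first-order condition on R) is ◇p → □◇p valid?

Suppose ◇p→□◇p is valid. Take Rxy, Rxz and set V(p)={y}. Then ◇p at x, so □◇p at x, so ◇p at z, so some w with Rzw has p; w=y, i.e. Rzy. By symmetry of the argument, Ryz.
Conversely, on a frame with the Euclidean property the schema holds at every world under every valuation.
So the correspondent is the Euclidean property.

The Euclidean property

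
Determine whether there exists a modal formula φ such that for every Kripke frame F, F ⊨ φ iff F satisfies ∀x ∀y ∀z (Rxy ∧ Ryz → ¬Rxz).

Any modally definable frame class is closed under surjective bounded morphisms.
The 5-cycle (worlds 0,1,2,3,4 with 0→1→2→3→4→0) is intransitive. Mapping every world to a single reflexive point • is a surjective bounded morphism; the reflexive point is not intransitive (R••∧R•• but R••).
So the class is not modally definable.

Not definable by any modal formula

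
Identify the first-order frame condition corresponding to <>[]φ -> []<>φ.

Suppose ◇□φ→□◇φ is valid. Take Rxy, Rxz and set V(φ)={w : Ryw}. Then □φ at y so ◇□φ at x, so □◇φ at x, so ◇φ at z, giving w with Rzw and Ryw.
The converse is a direct semantic check.
So the correspondent is convergence.

convergence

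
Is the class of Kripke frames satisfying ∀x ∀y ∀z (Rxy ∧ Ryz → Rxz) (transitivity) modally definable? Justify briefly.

Yes, by □p → □□p

The condition is transitivity. A defining modal formula is □p → □□p.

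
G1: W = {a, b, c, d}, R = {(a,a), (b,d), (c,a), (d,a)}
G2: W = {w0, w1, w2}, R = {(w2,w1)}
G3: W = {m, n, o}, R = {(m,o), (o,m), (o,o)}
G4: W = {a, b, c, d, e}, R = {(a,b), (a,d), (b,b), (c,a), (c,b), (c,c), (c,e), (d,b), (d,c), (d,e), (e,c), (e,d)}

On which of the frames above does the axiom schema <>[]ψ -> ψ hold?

G3

Frame correspondent (Sahlqvist): forall x forall y (xRy -> exists w (yRw & x = w)) — i.e. a generalized confluence (Geach) condition.
G1: fails — bRd but no w with dRw and b=w.
G2: fails — w2Rw1 but no w with w1Rw and w2=w.
G3: holds.
G4: fails — aRb but no w with bRw and a=w.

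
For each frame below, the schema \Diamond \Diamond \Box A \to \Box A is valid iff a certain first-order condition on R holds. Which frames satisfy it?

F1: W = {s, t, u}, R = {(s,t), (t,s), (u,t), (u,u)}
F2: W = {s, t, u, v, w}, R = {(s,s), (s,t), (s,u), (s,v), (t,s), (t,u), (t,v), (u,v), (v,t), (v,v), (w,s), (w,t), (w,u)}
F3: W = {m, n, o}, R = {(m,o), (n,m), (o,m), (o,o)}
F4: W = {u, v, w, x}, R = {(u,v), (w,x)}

The schema corresponds to a generalized confluence (Geach) condition: \forall x \forall y \forall z ((x R^2 y \wedge xRz) \to \exists w (yRw \wedge z = w)).
F1: fails — uR²s, uRu but no w with sRw and u=w.
F2: fails — sR²t, sRt but no w* with tRw* and t=w*.
F3: fails — oR²m, oRm but no w with mRw and m=w.
F4: condition met.
Valid on: F4.

F4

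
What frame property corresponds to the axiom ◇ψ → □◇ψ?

the Euclidean property

Suppose ◇ψ→□◇ψ is valid. Take Rxy, Rxz and set V(ψ)={y}. Then ◇ψ at x, so □◇ψ at x, so ◇ψ at z, so some w with Rzw has ψ; w=y, i.e. Rzy. By symmetry of the argument, Ryz.
Conversely, any frame satisfying ∀x ∀y ∀z (Rxy ∧ Rxz → Ryz) validates the schema.
Frame condition: ∀x ∀y ∀z (Rxy ∧ Rxz → Ryz).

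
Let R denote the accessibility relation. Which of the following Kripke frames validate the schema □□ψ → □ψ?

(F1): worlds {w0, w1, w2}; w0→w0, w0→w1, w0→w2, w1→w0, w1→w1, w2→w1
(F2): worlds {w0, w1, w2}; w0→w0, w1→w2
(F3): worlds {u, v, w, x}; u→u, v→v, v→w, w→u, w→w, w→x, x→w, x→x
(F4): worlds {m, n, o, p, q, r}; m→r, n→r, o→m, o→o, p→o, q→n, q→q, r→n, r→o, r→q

The schema corresponds to density: ∀x ∀y (Rxy → ∃z (Rxz ∧ Rzy)).
(F1): satisfies the condition.
(F2): fails — Rw1w2 but no z with Rw1z and Rzw2.
(F3): satisfies the condition.
(F4): fails — Rnr but no z with Rnz and Rzr.

(F1), (F3)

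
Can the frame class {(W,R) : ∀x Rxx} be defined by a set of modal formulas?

Yes — defined by □p → p

The condition is reflexivity. A defining modal formula is □p → p.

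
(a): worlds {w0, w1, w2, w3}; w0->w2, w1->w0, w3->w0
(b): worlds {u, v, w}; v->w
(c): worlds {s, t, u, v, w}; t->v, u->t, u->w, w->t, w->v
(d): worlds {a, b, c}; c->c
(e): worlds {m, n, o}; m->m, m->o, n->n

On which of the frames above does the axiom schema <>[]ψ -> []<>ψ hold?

Frame correspondent (Sahlqvist): forall x forall y forall z (Rxy & Rxz -> exists w (Ryw & Rzw)) — i.e. convergence.
(a): fails — Rw0w2 and Rw0w2 but w2 and w2 have no common successor.
(b): fails — Rvw and Rvw but w and w have no common successor.
(c): fails — Rtv and Rtv but v and v have no common successor.
(d): holds.
(e): fails — Rmo and Rmo but o and o have no common successor.
Valid on: (d).

(d)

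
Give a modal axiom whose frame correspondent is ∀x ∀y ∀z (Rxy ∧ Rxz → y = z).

The condition is partial functionality. The CD schema ◇r → □r defines it.
Suppose ◇r→□r is valid. Take Rxy, Rxz and set V(r)={y}. Then ◇r at x, so □r at x, so r at z, i.e. z=y.

◇r → □r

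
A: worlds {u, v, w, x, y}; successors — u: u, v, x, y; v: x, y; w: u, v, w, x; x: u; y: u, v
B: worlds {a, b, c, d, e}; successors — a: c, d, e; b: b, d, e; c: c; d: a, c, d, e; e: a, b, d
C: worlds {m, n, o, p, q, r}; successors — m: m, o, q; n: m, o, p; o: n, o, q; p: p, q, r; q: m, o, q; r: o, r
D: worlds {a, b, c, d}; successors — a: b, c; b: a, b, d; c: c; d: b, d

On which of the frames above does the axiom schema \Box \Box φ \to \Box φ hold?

The schema corresponds to density: \forall x \forall y (Rxy \to \exists z (Rxz \wedge Rzy)).
A: fails — Rvx but no z with Rvz and Rzx.
B: condition met.
C: condition met.
D: condition met.

B, C, D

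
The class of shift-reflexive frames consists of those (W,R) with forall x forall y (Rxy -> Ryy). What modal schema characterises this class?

A defining formula is □(□ψ → ψ) (the T□ axiom).
Suppose □(□ψ→ψ) is valid. Take Rxy and set V(ψ)={w : Ryw}. Then at y, □ψ holds; since □(□ψ→ψ) at x, □ψ→ψ at y, so ψ at y, i.e. Ryy.

□(□ψ → ψ)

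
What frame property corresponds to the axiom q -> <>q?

reflexivity: forall x Rxx

Equivalently (dual form): □q → q.
Suppose □q→q is valid. At any x set V(q)={w : Rxw}. Then □q holds at x, so q holds at x, i.e. Rxx.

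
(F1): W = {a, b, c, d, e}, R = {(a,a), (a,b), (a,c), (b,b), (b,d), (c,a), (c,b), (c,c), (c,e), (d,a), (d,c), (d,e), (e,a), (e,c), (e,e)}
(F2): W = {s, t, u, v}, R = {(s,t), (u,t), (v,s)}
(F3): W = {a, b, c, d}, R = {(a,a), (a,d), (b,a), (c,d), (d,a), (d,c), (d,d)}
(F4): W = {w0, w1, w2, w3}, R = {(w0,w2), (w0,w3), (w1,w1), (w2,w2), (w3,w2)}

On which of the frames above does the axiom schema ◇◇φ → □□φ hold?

The schema corresponds to a generalized confluence (Geach) condition: ∀x ∀y ∀z ((xR²y ∧ xR²z) → ∃w (y = w ∧ z = w)).
(F1): fails — aR²a, aR²b but a ≠ b.
(F2): holds.
(F3): fails — aR²a, aR²c but a ≠ c.
(F4): holds.
Valid on: (F2), (F4).

(F2), (F4)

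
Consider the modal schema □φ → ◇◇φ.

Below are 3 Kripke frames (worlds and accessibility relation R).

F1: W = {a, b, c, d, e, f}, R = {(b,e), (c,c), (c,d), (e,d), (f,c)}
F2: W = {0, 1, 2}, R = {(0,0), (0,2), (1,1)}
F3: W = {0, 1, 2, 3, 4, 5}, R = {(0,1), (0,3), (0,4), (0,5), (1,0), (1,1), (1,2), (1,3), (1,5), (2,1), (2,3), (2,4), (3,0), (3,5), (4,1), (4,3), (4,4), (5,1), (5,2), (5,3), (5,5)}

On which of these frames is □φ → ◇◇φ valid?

F3

The schema corresponds to a generalized confluence (Geach) condition: ∀x ∃w (xRw ∧ xR²w).
F1: fails — at a but no w with aRw and aR²w.
F2: fails — at 2 but no w with 2Rw and 2R²w.
F3: satisfies the condition.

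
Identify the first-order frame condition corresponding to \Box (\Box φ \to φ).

Shift-reflexivity

Suppose □(□φ→φ) is valid. Take Rxy and set V(φ)={w : Ryw}. Then at y, □φ holds; since □(□φ→φ) at x, □φ→φ at y, so φ at y, i.e. Ryy.
The converse is a direct semantic check.
So the correspondent is shift-reflexivity.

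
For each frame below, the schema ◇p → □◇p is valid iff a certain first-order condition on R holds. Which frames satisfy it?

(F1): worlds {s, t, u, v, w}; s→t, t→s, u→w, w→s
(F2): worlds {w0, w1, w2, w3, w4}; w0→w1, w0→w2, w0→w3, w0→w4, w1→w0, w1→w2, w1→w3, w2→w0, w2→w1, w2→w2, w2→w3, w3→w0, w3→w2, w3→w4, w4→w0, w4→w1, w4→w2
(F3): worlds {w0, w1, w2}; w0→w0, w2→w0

(F3)

The schema corresponds to the Euclidean property: ∀x ∀y ∀z (Rxy ∧ Rxz → Ryz).
(F1): fails — Rst and Rst but not Rtt.
(F2): fails — Rw0w4 and Rw0w4 but not Rw4w4.
(F3): ✓.
Valid on: (F3).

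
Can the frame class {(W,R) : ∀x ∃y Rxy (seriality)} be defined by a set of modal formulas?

The condition is seriality. A defining modal formula is □p → ◇p.
Suppose □p→◇p is valid. At any x set V(p)=W. Then □p at x, so ◇p at x, so x has a successor.

Yes, by □p → ◇p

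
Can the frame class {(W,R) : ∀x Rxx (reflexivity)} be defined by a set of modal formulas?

Yes: it is reflexivity, defined by the T schema □r → r.
Suppose □r→r is valid. At any x set V(r)={w : Rxw}. Then □r holds at x, so r holds at x, i.e. Rxx.

Yes — defined by □r → r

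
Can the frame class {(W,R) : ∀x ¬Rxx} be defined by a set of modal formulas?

Any modally definable frame class is closed under surjective bounded morphisms.
The 2-cycle (worlds 0,1 with 0→1→0) is irreflexive, and the map sending every world to a single reflexive point • is a surjective bounded morphism (forth: every edge maps to (•,•); back: every world has a successor). So any modal formula valid on the 2-cycle is also valid on the reflexive point, which is not irreflexive.
So no modal formula (or set of formulas) defines exactly the irreflexive frames.

No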